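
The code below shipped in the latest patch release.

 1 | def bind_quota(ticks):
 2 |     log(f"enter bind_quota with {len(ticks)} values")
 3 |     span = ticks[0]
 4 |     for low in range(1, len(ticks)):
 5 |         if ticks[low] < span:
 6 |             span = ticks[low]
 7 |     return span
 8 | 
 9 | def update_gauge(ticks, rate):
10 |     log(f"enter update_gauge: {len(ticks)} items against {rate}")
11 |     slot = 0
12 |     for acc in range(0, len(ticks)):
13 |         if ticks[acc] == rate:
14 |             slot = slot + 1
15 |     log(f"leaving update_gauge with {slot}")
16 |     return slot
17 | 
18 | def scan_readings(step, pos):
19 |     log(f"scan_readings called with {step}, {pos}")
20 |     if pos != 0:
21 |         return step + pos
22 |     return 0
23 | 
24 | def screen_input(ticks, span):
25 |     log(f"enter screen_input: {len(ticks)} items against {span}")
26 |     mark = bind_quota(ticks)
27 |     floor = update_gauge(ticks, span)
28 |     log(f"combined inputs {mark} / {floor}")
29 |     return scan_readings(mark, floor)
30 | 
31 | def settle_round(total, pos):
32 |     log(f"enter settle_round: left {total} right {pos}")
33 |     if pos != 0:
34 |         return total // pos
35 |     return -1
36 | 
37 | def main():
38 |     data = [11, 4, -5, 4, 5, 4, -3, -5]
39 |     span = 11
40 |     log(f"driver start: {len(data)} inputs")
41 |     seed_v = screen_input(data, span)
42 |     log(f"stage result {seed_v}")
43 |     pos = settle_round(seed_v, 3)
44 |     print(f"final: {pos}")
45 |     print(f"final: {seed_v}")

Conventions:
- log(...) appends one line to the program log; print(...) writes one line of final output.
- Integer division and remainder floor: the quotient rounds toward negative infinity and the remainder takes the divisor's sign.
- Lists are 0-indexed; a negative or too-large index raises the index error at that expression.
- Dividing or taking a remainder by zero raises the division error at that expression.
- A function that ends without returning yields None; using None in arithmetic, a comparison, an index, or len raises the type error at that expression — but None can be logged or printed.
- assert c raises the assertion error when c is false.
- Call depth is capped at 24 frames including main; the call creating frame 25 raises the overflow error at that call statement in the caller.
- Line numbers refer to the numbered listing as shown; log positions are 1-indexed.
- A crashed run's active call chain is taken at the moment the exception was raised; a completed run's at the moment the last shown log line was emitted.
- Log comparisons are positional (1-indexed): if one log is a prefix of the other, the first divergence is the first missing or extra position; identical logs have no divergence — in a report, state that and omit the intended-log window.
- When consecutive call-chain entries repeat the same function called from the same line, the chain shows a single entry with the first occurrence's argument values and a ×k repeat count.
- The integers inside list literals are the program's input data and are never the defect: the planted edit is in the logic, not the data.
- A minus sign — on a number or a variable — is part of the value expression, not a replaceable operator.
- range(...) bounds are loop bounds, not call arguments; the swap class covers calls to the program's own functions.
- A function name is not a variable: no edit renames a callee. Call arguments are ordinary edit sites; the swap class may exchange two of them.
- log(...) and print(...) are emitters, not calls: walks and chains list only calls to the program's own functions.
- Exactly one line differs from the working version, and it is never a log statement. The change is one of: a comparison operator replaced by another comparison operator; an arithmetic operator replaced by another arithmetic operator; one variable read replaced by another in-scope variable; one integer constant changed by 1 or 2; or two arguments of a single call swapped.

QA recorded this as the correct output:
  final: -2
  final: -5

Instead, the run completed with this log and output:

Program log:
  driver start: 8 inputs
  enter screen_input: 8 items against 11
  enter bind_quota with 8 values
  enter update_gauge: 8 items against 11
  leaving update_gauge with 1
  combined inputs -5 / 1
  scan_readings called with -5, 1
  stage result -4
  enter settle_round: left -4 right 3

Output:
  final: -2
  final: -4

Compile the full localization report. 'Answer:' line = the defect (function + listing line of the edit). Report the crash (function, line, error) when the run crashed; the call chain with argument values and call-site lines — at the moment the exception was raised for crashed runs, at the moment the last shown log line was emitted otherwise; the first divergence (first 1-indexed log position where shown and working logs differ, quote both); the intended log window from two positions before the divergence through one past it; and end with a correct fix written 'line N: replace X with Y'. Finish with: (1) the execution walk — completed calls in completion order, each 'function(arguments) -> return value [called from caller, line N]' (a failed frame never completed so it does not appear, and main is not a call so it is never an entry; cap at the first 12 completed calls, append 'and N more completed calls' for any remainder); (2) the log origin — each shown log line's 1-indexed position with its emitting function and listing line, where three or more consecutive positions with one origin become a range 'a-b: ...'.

Answer: the defect is in scan_readings at line 21.
Key fact: The earliest visible damage is log position 8 — 'stage result -4' rather than the intended 'stage result -5'.
Call chain: main -> settle_round(-4, 3) (called at line 43).
First divergence: at position 8 the run shows 'stage result -4' where the working version logs 'stage result -5'.
Intended log window:
  6: combined inputs -5 / 1
  7: scan_readings called with -5, 1
  8: stage result -5
  9: enter settle_round: left -5 right 3
Execution walk:
  bind_quota([11, 4, -5, 4, 5, 4, -3, -5]) -> -5  [called from screen_input, line 26]
  update_gauge([11, 4, -5, 4, 5, 4, -3, -5], 11) -> 1  [called from screen_input, line 27]
  scan_readings(-5, 1) -> -4  [called from screen_input, line 29]
  screen_input([11, 4, -5, 4, 5, 4, -3, -5], 11) -> -4  [called from main, line 41]
  settle_round(-4, 3) -> -2  [called from main, line 43]
Origin of each log line:
  1: from main, line 40
  2: from screen_input, line 25
  3: from bind_quota, line 2
  4: from update_gauge, line 10
  5: from update_gauge, line 15
  6: from screen_input, line 28
  7: from scan_readings, line 19
  8: from main, line 42
  9: from settle_round, line 32
A correct fix: line 21: replace `+` with `//`.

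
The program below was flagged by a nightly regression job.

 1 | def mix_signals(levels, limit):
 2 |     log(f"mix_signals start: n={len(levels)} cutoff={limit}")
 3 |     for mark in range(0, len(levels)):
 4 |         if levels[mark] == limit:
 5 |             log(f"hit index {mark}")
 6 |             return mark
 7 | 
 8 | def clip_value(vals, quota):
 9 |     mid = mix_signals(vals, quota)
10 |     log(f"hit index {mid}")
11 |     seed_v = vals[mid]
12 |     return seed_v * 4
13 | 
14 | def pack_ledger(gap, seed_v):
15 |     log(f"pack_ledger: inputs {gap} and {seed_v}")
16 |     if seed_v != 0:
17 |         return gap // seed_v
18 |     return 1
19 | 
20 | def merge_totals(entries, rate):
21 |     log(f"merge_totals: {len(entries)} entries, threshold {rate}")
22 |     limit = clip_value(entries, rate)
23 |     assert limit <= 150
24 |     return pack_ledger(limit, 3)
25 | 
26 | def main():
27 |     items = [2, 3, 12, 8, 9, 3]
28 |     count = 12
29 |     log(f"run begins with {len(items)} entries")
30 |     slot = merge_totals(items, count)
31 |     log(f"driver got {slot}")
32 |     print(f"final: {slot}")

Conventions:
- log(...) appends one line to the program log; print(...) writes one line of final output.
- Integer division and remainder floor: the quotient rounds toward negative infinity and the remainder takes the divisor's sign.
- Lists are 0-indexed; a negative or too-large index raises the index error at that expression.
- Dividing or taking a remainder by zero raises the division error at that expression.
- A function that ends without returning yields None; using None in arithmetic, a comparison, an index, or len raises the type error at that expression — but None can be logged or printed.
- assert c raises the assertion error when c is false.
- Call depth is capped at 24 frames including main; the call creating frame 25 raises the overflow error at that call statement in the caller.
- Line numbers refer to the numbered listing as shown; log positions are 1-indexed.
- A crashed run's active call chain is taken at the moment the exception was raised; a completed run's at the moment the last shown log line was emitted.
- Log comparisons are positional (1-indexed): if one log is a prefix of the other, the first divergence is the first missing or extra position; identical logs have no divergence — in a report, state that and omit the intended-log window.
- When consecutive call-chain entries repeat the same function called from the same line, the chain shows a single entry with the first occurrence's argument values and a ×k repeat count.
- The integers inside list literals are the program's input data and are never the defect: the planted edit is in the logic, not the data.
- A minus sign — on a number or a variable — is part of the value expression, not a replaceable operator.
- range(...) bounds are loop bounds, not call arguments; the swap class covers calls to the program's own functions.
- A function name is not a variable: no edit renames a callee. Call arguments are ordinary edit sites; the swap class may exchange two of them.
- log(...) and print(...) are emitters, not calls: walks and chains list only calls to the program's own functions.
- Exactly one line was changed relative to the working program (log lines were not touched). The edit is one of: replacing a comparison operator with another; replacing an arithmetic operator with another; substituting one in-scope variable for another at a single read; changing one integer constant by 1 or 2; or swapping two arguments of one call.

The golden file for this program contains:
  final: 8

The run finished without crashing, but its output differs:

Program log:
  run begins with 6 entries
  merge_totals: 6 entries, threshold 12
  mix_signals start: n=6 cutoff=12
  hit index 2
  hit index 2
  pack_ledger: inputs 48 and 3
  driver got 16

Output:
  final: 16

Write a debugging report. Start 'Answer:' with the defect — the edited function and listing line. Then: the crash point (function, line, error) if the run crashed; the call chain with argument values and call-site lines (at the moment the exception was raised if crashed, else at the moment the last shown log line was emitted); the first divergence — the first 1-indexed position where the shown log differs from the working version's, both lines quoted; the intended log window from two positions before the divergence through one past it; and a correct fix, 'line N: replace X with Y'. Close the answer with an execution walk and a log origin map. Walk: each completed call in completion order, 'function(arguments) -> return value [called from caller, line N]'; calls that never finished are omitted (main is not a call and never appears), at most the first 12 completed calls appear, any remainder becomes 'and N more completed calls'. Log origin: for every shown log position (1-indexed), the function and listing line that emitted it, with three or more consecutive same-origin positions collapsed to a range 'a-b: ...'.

Answer: the defect is in clip_value at line 12.
Key fact: The earliest visible damage is log position 6 — 'pack_ledger: inputs 48 and 3' rather than the intended 'pack_ledger: inputs 24 and 3'.
Call chain: main.
First divergence: at position 6 the run shows 'pack_ledger: inputs 48 and 3' where the working version logs 'pack_ledger: inputs 24 and 3'.
Intended log window:
  4: hit index 2
  5: hit index 2
  6: pack_ledger: inputs 24 and 3
  7: driver got 8
Execution walk:
  mix_signals([2, 3, 12, 8, 9, 3], 12) -> 2  [called from clip_value, line 9]
  clip_value([2, 3, 12, 8, 9, 3], 12) -> 48  [called from merge_totals, line 22]
  pack_ledger(48, 3) -> 16  [called from merge_totals, line 24]
  merge_totals([2, 3, 12, 8, 9, 3], 12) -> 16  [called from main, line 30]
Log origin:
  1: logged in main at line 29
  2: logged in merge_totals at line 21
  3: logged in mix_signals at line 2
  4: logged in mix_signals at line 5
  5: logged in clip_value at line 10
  6: logged in pack_ledger at line 15
  7: logged in main at line 31
A correct fix: line 12: replace `4` with `2`.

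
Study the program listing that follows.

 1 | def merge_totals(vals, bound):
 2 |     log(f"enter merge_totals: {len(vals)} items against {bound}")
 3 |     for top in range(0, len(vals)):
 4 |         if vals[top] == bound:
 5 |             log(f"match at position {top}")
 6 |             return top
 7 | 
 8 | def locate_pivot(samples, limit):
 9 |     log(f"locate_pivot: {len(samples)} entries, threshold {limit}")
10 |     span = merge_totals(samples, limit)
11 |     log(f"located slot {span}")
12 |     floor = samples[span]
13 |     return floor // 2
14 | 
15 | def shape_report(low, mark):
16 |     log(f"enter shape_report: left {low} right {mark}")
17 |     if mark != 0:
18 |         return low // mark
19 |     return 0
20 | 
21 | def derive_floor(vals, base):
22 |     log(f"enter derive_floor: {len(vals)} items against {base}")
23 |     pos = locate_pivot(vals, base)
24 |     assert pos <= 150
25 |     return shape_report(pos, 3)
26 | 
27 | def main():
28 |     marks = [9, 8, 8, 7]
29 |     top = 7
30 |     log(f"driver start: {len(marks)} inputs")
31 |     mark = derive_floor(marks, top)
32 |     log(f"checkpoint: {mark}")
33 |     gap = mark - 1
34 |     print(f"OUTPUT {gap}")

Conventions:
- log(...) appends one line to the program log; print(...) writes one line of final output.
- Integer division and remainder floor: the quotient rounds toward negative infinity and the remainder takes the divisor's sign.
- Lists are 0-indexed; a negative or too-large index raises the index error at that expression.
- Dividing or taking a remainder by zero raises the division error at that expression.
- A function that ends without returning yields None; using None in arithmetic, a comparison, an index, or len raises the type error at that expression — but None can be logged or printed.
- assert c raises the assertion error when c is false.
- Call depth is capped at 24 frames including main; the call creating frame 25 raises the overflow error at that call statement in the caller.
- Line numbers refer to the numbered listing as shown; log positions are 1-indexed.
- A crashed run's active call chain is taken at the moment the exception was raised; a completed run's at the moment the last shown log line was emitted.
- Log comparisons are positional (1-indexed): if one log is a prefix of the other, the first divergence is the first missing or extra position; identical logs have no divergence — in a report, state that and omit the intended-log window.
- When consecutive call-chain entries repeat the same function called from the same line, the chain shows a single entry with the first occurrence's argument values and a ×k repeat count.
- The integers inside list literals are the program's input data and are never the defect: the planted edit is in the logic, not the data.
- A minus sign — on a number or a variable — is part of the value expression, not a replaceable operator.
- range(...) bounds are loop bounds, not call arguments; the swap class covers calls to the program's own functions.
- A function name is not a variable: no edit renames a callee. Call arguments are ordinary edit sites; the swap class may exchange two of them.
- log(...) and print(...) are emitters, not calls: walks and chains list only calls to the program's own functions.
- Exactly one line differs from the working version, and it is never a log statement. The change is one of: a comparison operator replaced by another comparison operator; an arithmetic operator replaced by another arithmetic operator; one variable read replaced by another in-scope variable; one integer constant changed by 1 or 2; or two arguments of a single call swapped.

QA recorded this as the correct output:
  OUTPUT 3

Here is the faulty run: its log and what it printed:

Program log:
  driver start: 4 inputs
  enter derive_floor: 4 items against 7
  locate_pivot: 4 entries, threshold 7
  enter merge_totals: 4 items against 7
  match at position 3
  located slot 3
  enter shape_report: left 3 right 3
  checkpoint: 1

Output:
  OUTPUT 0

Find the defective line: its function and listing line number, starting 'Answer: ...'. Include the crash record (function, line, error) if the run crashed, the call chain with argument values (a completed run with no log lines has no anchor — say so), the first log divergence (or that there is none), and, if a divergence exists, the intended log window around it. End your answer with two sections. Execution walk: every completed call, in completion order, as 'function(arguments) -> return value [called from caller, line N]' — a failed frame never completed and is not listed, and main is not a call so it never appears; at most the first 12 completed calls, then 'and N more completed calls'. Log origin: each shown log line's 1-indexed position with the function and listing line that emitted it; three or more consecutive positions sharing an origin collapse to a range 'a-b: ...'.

Answer: the defect is in locate_pivot at line 13.
Core observation: At log position 7 the runs split — shown 'enter shape_report: left 3 right 3', but the working version logs 'enter shape_report: left 14 right 3'.
Call chain: main.
First divergence: at position 7 the run shows 'enter shape_report: left 3 right 3' where the working version logs 'enter shape_report: left 14 right 3'.
Intended log window:
  5: match at position 3
  6: located slot 3
  7: enter shape_report: left 14 right 3
  8: checkpoint: 4
Execution walk:
  merge_totals([9, 8, 8, 7], 7) -> 3  [called from locate_pivot, line 10]
  locate_pivot([9, 8, 8, 7], 7) -> 3  [called from derive_floor, line 23]
  shape_report(3, 3) -> 1  [called from derive_floor, line 25]
  derive_floor([9, 8, 8, 7], 7) -> 1  [called from main, line 31]
Origin of each log line:
  1: emitted by main (line 30)
  2: emitted by derive_floor (line 22)
  3: emitted by locate_pivot (line 9)
  4: emitted by merge_totals (line 2)
  5: emitted by merge_totals (line 5)
  6: emitted by locate_pivot (line 11)
  7: emitted by shape_report (line 16)
  8: emitted by main (line 32)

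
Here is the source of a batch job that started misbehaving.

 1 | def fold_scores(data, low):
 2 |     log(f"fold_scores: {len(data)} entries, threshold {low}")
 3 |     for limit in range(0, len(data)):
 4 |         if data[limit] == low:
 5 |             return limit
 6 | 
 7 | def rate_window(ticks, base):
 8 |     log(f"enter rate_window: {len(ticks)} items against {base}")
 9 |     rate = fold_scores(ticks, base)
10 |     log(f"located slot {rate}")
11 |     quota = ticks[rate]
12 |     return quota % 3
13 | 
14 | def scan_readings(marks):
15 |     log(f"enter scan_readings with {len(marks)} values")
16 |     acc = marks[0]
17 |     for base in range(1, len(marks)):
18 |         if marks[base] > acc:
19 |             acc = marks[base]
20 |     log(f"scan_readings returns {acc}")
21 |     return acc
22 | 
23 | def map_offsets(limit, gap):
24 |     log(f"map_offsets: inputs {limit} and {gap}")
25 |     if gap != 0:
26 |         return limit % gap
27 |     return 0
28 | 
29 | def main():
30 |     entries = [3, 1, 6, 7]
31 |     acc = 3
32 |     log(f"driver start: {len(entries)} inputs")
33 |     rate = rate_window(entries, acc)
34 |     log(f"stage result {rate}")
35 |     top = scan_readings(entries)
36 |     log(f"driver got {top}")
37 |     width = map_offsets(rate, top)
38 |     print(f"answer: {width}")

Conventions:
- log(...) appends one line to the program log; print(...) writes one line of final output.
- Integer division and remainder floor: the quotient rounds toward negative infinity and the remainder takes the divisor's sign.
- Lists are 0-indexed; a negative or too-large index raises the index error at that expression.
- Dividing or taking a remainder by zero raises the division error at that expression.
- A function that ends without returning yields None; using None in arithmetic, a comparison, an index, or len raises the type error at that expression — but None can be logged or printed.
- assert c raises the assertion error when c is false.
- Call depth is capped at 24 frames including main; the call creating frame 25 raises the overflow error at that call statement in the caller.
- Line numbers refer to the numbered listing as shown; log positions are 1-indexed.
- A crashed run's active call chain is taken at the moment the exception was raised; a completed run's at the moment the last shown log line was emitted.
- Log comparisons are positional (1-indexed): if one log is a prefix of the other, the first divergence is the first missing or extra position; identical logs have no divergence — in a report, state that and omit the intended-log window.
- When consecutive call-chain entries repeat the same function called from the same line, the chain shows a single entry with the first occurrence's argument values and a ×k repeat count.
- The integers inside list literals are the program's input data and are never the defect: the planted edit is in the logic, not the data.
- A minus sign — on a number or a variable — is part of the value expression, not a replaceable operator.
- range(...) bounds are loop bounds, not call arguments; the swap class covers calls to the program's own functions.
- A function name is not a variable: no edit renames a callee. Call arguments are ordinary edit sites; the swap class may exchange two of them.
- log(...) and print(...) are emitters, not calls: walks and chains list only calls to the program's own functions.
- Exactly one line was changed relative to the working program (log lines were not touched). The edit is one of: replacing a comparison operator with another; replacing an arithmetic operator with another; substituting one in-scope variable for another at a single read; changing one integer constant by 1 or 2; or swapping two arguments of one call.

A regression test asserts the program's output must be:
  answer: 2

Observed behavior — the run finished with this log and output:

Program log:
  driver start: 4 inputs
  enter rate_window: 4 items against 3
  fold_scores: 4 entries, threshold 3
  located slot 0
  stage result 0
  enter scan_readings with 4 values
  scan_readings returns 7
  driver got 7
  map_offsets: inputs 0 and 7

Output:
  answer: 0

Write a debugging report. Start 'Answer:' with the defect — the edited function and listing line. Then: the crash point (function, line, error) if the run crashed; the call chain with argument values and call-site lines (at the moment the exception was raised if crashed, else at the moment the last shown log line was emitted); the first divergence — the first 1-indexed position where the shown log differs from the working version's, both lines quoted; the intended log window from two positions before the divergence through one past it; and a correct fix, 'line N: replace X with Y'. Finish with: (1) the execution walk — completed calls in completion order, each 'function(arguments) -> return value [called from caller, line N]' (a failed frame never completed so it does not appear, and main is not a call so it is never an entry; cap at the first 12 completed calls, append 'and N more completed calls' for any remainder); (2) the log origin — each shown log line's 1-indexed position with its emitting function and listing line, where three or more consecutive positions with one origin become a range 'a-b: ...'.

Answer: the defect is in rate_window at line 12.
Key fact: At log position 5 the runs split — shown 'stage result 0', but the working version logs 'stage result 9'.
Call chain: main -> map_offsets(0, 7) (called at line 37).
First divergence: position 5 — the shown line 'stage result 0' should read 'stage result 9'.
Intended log window:
  3: fold_scores: 4 entries, threshold 3
  4: located slot 0
  5: stage result 9
  6: enter scan_readings with 4 values
Execution walk:
  fold_scores([3, 1, 6, 7], 3) -> 0  [called from rate_window, line 9]
  rate_window([3, 1, 6, 7], 3) -> 0  [called from main, line 33]
  scan_readings([3, 1, 6, 7]) -> 7  [called from main, line 35]
  map_offsets(0, 7) -> 0  [called from main, line 37]
Origin of each log line:
  1: logged in main at line 32
  2: logged in rate_window at line 8
  3: logged in fold_scores at line 2
  4: logged in rate_window at line 10
  5: logged in main at line 34
  6: logged in scan_readings at line 15
  7: logged in scan_readings at line 20
  8: logged in main at line 36
  9: logged in map_offsets at line 24
A correct fix: line 12: replace `%` with `*`.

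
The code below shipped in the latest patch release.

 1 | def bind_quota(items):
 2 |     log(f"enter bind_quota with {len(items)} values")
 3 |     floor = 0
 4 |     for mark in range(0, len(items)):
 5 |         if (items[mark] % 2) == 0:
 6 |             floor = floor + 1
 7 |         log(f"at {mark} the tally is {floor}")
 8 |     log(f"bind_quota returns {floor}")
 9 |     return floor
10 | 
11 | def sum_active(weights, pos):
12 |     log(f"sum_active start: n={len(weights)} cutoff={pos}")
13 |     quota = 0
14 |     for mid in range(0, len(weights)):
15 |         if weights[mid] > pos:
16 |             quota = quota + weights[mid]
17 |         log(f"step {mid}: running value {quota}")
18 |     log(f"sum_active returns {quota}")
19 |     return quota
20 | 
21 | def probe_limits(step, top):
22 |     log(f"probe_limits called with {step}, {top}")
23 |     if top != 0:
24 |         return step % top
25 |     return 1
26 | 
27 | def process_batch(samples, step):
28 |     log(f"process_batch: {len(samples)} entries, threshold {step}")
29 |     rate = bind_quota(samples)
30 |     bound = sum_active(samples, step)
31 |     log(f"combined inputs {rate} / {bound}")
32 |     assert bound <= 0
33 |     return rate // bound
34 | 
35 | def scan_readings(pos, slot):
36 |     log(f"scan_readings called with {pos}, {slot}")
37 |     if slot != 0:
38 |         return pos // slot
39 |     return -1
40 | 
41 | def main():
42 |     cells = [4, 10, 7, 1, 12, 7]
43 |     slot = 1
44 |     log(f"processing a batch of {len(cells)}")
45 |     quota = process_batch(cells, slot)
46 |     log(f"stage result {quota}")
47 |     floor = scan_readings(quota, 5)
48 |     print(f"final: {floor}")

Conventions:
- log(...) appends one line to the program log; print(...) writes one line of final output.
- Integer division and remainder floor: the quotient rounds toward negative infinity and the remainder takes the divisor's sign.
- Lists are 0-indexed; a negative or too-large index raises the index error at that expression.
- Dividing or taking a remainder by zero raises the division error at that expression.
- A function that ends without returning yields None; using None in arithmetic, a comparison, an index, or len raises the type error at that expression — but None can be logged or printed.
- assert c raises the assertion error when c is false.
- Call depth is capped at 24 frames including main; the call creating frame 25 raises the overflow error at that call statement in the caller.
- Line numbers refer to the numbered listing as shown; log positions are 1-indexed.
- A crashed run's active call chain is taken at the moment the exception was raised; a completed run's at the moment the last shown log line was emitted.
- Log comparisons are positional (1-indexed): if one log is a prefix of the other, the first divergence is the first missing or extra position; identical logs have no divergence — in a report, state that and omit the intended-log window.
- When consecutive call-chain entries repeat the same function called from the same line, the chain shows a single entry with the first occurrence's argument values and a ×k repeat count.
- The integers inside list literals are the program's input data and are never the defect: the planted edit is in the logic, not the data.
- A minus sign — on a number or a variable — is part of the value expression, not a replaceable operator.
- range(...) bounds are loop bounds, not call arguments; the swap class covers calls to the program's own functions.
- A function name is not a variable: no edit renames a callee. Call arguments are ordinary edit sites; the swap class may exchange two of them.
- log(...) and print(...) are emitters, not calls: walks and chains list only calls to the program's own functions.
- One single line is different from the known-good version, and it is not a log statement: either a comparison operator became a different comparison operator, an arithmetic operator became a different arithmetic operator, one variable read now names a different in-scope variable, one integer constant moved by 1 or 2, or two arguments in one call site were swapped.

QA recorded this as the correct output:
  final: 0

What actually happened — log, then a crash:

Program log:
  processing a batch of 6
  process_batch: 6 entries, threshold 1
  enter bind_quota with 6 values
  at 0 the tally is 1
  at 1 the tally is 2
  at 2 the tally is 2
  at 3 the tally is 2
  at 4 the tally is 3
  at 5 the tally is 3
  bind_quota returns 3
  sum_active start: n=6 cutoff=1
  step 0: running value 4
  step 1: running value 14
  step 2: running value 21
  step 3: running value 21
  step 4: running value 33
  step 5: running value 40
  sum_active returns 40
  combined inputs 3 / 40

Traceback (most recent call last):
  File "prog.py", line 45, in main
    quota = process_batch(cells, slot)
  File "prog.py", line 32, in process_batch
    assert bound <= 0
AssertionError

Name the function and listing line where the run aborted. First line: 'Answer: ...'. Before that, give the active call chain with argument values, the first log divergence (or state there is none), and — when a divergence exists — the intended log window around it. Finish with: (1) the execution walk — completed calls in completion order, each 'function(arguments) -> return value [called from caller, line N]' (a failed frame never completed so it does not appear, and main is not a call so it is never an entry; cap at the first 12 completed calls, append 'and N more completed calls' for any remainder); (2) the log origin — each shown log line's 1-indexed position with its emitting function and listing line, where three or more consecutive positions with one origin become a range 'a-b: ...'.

Answer: the error was raised in process_batch, line 32.
Key fact: Only 19 log lines were emitted before the run died; the intended continuation was 'stage result 0'.
Call chain: main -> process_batch([4, 10, 7, 1, 12, 7], 1) (called at line 45).
First divergence: position 20 (shown log ended at 19 lines; the working version continues: 'stage result 0').
Intended log window:
  18: sum_active returns 40
  19: combined inputs 3 / 40
  20: stage result 0
  21: scan_readings called with 0, 5
Execution walk:
  bind_quota([4, 10, 7, 1, 12, 7]) -> 3  [called from process_batch, line 29]
  sum_active([4, 10, 7, 1, 12, 7], 1) -> 40  [called from process_batch, line 30]
Log origins:
  1: logged in main at line 44
  2: logged in process_batch at line 28
  3: logged in bind_quota at line 2
  4-9: logged in bind_quota at line 7
  10: logged in bind_quota at line 8
  11: logged in sum_active at line 12
  12-17: logged in sum_active at line 17
  18: logged in sum_active at line 18
  19: logged in process_batch at line 31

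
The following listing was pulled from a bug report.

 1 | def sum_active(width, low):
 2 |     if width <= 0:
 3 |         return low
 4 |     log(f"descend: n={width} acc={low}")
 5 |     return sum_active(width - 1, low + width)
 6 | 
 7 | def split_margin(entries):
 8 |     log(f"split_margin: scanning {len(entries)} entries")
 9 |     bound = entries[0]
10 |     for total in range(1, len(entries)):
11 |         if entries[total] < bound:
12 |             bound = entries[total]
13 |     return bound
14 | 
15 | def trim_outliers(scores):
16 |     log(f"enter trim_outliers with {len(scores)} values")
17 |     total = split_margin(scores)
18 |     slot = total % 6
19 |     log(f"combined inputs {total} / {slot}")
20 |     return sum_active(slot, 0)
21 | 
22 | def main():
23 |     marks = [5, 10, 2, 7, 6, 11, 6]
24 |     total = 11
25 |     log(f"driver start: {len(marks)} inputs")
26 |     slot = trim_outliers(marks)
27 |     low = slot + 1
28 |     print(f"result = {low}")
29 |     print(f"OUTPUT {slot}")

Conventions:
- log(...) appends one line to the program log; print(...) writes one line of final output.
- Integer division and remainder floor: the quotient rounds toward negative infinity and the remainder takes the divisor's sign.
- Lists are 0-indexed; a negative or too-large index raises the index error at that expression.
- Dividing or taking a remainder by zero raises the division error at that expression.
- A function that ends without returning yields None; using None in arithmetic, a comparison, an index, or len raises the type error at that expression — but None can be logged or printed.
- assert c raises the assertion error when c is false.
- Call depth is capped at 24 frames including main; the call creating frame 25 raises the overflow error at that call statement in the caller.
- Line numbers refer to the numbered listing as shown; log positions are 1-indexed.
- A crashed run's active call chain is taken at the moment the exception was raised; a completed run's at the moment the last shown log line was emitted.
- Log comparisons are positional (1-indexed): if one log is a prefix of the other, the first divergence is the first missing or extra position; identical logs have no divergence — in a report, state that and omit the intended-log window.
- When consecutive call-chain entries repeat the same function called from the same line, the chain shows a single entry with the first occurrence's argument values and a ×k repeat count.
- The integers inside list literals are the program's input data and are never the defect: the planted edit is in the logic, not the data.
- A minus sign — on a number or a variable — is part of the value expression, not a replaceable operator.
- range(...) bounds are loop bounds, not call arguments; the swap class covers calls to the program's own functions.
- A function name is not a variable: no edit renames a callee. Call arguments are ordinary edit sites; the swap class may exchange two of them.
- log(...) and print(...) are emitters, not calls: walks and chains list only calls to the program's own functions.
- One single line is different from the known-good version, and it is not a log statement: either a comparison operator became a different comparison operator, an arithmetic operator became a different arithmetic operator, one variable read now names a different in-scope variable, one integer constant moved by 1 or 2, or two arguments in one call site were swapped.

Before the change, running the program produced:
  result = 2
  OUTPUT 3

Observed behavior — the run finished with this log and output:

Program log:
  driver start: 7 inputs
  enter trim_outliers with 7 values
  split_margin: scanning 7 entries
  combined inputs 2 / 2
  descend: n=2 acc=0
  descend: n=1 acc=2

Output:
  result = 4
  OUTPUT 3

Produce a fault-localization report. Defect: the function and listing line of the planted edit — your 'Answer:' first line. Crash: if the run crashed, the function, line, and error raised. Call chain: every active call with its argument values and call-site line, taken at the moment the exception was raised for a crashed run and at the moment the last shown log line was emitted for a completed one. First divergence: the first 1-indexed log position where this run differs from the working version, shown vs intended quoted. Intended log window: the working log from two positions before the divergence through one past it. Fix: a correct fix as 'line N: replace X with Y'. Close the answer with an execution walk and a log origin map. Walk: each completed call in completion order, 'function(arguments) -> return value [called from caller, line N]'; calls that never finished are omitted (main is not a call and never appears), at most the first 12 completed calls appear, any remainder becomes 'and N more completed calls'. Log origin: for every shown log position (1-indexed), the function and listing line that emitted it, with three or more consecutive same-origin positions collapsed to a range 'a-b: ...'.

Answer: the defect is in main at line 27.
The tell: No log line changed; the fault shows up purely in the output.
Call chain: main -> trim_outliers([5, 10, 2, 7, 6, 11, 6]) (called at line 26) -> sum_active(2, 0) (called at line 20) -> sum_active(1, 2) (called at line 5).
First divergence: there is none — every log position agrees.
Execution walk:
  split_margin([5, 10, 2, 7, 6, 11, 6]) -> 2  [called from trim_outliers, line 17]
  sum_active(0, 3) -> 3  [called from sum_active, line 5]
  sum_active(1, 2) -> 3  [called from sum_active, line 5]
  sum_active(2, 0) -> 3  [called from trim_outliers, line 20]
  trim_outliers([5, 10, 2, 7, 6, 11, 6]) -> 3  [called from main, line 26]
Log origins:
  1: logged in main at line 25
  2: logged in trim_outliers at line 16
  3: logged in split_margin at line 8
  4: logged in trim_outliers at line 19
  5: logged in sum_active at line 4
  6: logged in sum_active at line 4
A correct fix: line 27: replace `+` with `-`.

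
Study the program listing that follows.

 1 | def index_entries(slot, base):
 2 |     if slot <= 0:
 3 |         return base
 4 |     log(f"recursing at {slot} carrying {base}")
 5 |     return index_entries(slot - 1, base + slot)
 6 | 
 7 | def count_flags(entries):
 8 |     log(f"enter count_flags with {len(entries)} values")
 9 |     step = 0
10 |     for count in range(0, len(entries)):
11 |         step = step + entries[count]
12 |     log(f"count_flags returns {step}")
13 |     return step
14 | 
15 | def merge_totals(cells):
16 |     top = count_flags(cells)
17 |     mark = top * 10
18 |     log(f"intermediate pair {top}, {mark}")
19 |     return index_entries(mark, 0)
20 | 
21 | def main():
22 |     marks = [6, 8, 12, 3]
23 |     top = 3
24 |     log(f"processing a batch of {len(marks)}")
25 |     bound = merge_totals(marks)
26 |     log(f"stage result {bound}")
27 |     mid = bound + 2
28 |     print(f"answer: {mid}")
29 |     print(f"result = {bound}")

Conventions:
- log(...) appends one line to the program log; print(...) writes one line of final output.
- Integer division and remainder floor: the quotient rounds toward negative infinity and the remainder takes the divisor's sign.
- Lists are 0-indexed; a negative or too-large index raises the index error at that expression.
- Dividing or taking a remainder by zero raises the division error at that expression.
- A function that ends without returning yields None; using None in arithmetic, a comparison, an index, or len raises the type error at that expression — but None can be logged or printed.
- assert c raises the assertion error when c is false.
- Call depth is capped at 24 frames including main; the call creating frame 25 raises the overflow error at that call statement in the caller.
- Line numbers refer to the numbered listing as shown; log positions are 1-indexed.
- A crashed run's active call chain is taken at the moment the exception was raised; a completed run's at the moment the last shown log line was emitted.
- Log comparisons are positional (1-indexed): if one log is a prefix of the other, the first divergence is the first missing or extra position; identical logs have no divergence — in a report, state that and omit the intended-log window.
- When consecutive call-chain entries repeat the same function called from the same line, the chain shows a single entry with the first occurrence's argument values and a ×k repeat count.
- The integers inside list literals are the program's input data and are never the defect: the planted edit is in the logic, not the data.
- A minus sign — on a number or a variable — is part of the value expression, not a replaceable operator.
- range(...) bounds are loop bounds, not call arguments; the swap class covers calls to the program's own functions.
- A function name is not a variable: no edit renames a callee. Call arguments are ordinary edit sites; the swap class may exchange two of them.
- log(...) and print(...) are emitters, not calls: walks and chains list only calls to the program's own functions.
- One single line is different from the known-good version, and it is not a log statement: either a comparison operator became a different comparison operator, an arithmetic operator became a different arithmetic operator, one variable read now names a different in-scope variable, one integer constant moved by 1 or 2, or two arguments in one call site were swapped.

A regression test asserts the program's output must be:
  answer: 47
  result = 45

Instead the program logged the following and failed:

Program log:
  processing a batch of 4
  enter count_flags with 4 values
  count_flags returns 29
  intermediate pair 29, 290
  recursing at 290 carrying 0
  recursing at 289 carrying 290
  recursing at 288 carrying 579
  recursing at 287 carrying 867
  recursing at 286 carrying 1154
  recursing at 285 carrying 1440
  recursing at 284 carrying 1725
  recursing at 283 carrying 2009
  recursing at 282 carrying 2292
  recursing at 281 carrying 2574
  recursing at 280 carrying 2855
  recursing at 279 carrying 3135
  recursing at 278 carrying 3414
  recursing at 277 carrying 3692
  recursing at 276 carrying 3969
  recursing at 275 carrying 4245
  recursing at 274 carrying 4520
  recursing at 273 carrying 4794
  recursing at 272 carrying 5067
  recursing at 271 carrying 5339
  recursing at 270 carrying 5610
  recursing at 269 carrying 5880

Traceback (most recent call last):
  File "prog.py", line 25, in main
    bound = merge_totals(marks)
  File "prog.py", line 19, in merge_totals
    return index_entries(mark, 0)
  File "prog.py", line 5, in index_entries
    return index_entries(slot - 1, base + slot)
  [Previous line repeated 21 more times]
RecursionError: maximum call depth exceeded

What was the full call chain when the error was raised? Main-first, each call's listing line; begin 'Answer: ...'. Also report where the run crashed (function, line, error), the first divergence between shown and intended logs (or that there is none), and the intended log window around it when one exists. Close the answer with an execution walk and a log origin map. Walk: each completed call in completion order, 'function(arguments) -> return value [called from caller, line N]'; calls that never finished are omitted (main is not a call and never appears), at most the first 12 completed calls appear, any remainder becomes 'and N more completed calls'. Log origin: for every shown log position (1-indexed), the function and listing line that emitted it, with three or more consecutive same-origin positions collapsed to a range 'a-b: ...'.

Answer: main -> merge_totals (called at line 25) -> index_entries (called at line 19) -> index_entries (called at line 5) ×21.
Core observation: Position 4 is the first bad log line: 'intermediate pair 29, 290' should read 'intermediate pair 29, 9'.
Crash: index_entries, line 5, RecursionError.
First divergence: position 4 — shown 'intermediate pair 29, 290', intended 'intermediate pair 29, 9'.
Intended log window:
  2: enter count_flags with 4 values
  3: count_flags returns 29
  4: intermediate pair 29, 9
  5: recursing at 9 carrying 0
Execution walk:
  count_flags([6, 8, 12, 3]) -> 29  [called from merge_totals, line 16]
Log line origins:
  1 — main, line 24
  2 — count_flags, line 8
  3 — count_flags, line 12
  4 — merge_totals, line 18
  5-26 — index_entries, line 4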